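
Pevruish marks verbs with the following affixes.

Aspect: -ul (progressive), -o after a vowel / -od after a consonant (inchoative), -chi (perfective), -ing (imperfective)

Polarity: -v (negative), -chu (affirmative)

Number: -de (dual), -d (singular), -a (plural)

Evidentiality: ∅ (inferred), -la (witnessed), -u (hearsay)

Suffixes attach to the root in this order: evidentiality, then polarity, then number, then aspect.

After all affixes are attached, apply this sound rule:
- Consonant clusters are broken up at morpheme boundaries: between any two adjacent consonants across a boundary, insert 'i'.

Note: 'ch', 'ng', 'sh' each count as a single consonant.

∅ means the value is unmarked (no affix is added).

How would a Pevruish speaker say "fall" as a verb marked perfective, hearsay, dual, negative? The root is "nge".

ngeuvidechi

Attach evidentiality hearsay -u → ngeu.
Attach polarity negative -v → ngeuv.
Attach number dual -de → ngeuvde.
Attach aspect perfective -chi → ngeuvdechi.
Apply epenthesis: ngeuvdechi → ngeuvidechi.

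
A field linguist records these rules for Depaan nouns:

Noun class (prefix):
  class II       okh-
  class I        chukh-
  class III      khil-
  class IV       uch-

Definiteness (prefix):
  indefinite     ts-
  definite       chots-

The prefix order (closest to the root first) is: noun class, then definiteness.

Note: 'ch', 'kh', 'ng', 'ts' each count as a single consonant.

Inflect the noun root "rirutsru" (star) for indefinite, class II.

tsokhrirutsru

Attach noun class class II okh- → okhrirutsru.
Attach definiteness indefinite ts- → tsokhrirutsru.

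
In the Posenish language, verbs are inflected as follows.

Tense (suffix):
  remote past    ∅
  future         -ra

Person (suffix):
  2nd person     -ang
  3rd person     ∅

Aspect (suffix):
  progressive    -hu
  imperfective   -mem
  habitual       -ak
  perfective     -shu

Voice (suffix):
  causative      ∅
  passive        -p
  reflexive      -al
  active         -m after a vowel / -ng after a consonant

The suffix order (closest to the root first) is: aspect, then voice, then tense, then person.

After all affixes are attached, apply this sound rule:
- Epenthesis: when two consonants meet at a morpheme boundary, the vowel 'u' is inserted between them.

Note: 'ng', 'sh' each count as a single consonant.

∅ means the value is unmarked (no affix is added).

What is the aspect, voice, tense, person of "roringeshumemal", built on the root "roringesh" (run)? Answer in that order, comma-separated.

Segment: roringesh-mem-al.
aspect: -mem → imperfective.
voice: -al → reflexive.
tense: ∅ → remote past.
person: ∅ → 3rd person.

imperfective, reflexive, remote past, 3rd person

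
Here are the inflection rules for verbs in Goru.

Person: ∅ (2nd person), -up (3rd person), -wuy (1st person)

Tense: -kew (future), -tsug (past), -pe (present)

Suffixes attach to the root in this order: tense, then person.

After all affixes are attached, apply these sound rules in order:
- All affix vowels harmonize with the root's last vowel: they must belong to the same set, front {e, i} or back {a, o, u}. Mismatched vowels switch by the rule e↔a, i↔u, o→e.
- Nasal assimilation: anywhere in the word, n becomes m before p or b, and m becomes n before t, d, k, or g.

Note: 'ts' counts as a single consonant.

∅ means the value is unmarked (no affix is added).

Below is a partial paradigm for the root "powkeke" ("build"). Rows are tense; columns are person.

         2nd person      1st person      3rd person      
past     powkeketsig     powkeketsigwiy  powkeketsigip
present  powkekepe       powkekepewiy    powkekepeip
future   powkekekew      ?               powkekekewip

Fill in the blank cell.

powkekekewwiy

Attach tense future -kew → powkekekew.
Attach person 1st person -wuy → powkekekewwuy.
Apply vowel harmony: powkekekewwuy → powkekekewwiy.
Nasal assimilation: no change.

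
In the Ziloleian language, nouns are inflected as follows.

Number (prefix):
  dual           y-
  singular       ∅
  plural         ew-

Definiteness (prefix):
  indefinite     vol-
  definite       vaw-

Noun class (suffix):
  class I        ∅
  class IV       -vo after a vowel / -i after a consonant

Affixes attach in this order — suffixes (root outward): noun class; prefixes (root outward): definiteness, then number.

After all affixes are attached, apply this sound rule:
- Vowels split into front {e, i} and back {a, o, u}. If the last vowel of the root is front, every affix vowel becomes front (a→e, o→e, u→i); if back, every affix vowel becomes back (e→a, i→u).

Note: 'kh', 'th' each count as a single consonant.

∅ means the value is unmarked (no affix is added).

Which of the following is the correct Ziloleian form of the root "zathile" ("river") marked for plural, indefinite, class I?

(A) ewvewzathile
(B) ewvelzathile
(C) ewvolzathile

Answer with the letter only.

B

noun class = class I: zero marking, form stays zathile.
Attach definiteness indefinite vol- → volzathile.
Attach number plural ew- → ewvolzathile.
Apply vowel harmony: ewvolzathile → ewvelzathile.
So the correct form is ewvelzathile, option (B).
(C) ewvolzathile is wrong: it fails to apply the sound rule(s).
(A) ewvewzathile is wrong: it uses definite instead of indefinite for definiteness.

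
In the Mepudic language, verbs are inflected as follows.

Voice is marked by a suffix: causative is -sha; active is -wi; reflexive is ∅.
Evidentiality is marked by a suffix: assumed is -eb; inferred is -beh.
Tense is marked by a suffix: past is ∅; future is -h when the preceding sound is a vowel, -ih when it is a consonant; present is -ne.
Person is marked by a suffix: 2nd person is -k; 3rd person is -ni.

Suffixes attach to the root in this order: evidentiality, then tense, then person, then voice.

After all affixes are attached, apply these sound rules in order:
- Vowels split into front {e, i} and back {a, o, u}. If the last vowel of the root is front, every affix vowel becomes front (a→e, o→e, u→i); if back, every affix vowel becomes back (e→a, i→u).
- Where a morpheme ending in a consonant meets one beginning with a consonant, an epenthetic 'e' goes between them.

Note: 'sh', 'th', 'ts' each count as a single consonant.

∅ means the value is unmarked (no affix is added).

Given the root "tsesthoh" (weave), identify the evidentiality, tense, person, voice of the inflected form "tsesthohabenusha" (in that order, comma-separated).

Segment: tsesthoh-eb-ni-sha.
evidentiality: -eb → assumed.
tense: ∅ → past.
person: -ni → 3rd person.
voice: -sha → causative.

assumed, past, 3rd person, causative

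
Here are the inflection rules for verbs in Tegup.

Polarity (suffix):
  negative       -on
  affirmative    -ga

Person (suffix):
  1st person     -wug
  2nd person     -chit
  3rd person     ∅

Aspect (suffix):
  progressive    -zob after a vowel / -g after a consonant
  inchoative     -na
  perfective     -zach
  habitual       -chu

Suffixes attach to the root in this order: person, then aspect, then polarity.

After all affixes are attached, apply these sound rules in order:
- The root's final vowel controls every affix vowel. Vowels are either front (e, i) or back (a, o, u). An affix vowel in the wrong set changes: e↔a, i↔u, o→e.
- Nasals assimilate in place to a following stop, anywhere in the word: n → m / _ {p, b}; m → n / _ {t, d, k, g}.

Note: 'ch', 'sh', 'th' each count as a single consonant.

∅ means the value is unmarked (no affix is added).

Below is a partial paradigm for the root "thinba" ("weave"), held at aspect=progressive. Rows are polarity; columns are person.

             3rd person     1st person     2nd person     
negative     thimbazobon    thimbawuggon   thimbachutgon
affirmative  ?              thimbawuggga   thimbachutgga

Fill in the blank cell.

thimbazobga

person = 3rd person: zero marking, form stays thinba.
Attach aspect progressive -zob (after vowel 'a') → thinbazob.
Attach polarity affirmative -ga → thinbazobga.
Vowel harmony: no change.
Apply nasal assimilation: thinbazobga → thimbazobga.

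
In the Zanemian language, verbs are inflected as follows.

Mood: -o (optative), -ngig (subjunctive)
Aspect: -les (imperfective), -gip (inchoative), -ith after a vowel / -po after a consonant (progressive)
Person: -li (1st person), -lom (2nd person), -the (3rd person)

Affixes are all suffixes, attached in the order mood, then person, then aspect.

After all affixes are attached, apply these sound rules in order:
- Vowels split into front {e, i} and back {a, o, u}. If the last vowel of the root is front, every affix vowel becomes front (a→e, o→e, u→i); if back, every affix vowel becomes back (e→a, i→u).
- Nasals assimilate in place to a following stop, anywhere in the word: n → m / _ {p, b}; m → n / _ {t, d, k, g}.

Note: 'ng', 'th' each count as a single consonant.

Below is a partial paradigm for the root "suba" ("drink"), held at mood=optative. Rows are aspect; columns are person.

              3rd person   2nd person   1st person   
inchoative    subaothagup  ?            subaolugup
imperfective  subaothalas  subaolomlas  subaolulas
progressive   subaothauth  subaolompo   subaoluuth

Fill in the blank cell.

Attach mood optative -o → subao.
Attach person 2nd person -lom → subaolom.
Attach aspect inchoative -gip → subaolomgip.
Apply vowel harmony: subaolomgip → subaolomgup.
Apply nasal assimilation: subaolomgup → subaolongup.

subaolongup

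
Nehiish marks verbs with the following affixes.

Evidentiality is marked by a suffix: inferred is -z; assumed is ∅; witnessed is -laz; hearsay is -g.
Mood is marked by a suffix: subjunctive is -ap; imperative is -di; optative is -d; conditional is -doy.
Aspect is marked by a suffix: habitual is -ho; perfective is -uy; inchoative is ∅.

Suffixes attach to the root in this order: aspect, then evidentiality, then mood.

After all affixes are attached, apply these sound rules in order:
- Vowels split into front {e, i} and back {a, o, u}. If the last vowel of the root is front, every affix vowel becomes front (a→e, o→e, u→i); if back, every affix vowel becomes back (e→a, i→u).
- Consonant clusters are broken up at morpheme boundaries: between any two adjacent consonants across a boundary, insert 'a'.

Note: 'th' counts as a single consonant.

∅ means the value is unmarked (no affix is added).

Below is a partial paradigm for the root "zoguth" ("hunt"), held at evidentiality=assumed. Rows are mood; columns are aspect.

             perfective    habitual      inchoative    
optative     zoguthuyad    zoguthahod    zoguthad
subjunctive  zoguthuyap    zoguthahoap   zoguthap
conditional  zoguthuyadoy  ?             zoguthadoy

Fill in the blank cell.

zoguthahodoy

Attach aspect habitual -ho → zoguthho.
evidentiality = assumed: zero marking, form stays zoguthho.
Attach mood conditional -doy → zoguthhodoy.
Vowel harmony: no change.
Apply epenthesis: zoguthhodoy → zoguthahodoy.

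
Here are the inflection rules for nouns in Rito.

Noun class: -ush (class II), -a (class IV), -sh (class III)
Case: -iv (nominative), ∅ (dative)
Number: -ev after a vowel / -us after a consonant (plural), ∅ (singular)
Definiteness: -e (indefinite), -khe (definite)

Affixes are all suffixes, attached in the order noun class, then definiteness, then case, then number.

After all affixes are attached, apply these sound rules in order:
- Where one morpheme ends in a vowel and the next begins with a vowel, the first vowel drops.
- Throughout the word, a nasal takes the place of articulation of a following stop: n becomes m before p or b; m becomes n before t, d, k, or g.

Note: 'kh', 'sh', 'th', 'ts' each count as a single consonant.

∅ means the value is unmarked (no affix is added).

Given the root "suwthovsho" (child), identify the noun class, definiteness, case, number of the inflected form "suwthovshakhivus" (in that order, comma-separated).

class IV, definite, nominative, plural

Segment: suwthovsho-a-khe-iv-us.
noun class: -a → class IV.
definiteness: -khe → definite.
case: -iv → nominative.
number: -ev/us → plural.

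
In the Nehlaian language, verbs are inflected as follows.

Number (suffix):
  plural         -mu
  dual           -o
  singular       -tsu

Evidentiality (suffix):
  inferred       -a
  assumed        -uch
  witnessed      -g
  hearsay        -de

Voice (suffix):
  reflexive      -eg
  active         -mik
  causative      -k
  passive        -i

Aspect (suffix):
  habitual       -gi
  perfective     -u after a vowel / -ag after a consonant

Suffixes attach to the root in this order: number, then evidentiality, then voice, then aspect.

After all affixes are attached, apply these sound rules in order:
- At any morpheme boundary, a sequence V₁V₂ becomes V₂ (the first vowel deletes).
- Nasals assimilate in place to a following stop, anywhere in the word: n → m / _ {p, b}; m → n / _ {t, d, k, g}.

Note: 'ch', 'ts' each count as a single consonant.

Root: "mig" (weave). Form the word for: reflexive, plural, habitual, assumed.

migmucheggi

Attach number plural -mu → migmu.
Attach evidentiality assumed -uch → migmuuch.
Attach voice reflexive -eg → migmuucheg.
Attach aspect habitual -gi → migmuucheggi.
Apply vowel deletion: migmuucheggi → migmucheggi.
Nasal assimilation: no change.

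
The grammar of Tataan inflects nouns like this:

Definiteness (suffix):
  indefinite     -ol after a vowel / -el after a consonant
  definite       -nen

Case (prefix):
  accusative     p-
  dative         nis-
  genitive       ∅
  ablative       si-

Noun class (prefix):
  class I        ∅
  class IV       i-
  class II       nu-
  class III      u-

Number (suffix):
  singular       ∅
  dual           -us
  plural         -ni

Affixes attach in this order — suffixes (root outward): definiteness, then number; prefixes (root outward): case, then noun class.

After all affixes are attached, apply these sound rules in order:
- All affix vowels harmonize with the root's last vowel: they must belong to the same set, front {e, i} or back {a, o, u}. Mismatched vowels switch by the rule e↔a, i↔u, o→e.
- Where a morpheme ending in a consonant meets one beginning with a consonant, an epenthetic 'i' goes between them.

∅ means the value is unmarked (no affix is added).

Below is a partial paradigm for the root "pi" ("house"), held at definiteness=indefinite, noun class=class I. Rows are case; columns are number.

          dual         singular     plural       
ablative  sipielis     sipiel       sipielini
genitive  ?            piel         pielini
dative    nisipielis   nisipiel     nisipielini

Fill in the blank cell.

Attach definiteness indefinite -ol (after vowel 'i') → piol.
case = genitive: zero marking, form stays piol.
Attach number dual -us → piolus.
noun class = class I: zero marking, form stays piolus.
Apply vowel harmony: piolus → pielis.
Epenthesis: no change.

pielis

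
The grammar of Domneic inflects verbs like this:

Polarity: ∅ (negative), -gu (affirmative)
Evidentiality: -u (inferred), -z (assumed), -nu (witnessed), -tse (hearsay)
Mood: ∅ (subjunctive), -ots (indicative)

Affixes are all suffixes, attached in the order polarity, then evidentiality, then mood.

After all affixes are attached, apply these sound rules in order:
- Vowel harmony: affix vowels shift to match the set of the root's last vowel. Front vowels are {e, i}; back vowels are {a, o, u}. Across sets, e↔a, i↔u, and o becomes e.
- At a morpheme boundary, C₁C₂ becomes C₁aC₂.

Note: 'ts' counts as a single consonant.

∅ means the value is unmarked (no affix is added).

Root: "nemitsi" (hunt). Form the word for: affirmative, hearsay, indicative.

Attach polarity affirmative -gu → nemitsigu.
Attach evidentiality hearsay -tse → nemitsigutse.
Attach mood indicative -ots → nemitsigutseots.
Apply vowel harmony: nemitsigutseots → nemitsigitseets.
Epenthesis: no change.

nemitsigitseets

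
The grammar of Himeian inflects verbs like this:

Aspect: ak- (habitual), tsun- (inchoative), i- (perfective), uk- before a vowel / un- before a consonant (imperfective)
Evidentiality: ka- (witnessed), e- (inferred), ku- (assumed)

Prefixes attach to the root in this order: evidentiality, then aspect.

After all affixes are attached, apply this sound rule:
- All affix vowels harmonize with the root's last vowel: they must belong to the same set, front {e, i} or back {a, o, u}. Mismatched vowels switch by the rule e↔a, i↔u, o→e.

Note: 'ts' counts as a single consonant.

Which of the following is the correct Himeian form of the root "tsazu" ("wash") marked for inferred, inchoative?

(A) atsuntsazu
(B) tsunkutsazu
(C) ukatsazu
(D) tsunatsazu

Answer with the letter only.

D

Attach evidentiality inferred e- → etsazu.
Attach aspect inchoative tsun- → tsunetsazu.
Apply vowel harmony: tsunetsazu → tsunatsazu.
So the correct form is tsunatsazu, option (D).
(C) ukatsazu is wrong: it uses imperfective instead of inchoative for aspect.
(B) tsunkutsazu is wrong: it uses assumed instead of inferred for evidentiality.
(A) atsuntsazu is wrong: it has the affixes in the wrong order.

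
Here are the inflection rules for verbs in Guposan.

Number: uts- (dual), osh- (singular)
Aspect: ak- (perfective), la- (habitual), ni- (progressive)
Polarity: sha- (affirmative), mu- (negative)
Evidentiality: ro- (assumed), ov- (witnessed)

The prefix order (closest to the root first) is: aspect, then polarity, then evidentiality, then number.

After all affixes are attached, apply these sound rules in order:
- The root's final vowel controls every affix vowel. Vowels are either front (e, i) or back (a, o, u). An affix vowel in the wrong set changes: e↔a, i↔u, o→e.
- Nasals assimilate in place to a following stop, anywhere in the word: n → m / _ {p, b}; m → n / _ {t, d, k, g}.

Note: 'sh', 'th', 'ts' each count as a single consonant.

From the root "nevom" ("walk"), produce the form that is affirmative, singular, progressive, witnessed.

oshovshanunevom

Attach aspect progressive ni- → ninevom.
Attach polarity affirmative sha- → shaninevom.
Attach evidentiality witnessed ov- → ovshaninevom.
Attach number singular osh- → oshovshaninevom.
Apply vowel harmony: oshovshaninevom → oshovshanunevom.
Nasal assimilation: no change.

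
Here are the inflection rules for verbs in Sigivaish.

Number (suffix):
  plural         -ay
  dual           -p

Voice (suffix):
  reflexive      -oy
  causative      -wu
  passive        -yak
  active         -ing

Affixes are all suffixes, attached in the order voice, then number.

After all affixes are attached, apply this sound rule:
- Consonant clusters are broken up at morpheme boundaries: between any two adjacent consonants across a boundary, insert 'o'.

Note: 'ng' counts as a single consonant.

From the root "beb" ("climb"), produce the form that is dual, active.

Attach voice active -ing → bebing.
Attach number dual -p → bebingp.
Apply epenthesis: bebingp → bebingop.

bebingop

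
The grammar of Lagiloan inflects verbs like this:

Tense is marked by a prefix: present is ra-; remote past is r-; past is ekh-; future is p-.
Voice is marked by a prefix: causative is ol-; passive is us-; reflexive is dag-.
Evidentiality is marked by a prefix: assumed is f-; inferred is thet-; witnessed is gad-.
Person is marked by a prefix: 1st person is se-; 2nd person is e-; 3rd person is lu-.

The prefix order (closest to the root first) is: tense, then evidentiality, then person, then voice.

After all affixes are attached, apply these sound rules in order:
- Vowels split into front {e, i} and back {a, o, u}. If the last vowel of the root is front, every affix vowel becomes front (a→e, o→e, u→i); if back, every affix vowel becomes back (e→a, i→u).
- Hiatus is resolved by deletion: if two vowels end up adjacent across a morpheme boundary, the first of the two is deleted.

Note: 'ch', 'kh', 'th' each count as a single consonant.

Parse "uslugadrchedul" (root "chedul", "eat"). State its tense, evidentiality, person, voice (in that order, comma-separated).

remote past, witnessed, 3rd person, passive

Segment: us-lu-gad-r-chedul.
tense: r- → remote past.
evidentiality: gad- → witnessed.
person: lu- → 3rd person.
voice: us- → passive.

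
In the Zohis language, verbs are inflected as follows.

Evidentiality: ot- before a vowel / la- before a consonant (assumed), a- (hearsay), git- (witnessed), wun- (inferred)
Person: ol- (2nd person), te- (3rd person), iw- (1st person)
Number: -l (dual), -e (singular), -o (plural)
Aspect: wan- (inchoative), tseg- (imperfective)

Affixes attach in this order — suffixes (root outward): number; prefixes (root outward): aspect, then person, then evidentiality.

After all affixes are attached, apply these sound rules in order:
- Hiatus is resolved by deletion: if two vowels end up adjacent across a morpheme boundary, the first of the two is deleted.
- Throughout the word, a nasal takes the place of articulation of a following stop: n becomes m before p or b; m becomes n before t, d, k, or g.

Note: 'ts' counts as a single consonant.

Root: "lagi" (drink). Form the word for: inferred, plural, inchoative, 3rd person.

wuntewanlago

Attach aspect inchoative wan- → wanlagi.
Attach person 3rd person te- → tewanlagi.
Attach evidentiality inferred wun- → wuntewanlagi.
Attach number plural -o → wuntewanlagio.
Apply vowel deletion: wuntewanlagio → wuntewanlago.
Nasal assimilation: no change.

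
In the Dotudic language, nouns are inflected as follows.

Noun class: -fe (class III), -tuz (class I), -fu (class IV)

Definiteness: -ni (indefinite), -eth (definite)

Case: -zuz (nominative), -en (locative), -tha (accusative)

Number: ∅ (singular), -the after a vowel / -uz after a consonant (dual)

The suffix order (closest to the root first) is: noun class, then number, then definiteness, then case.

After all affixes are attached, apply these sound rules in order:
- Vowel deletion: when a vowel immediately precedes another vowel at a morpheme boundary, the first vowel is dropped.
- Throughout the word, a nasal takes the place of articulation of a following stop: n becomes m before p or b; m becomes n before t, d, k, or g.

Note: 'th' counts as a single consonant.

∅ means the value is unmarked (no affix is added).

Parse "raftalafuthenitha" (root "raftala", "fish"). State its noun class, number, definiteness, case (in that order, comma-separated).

Segment: raftala-fu-the-ni-tha.
noun class: -fu → class IV.
number: -the/uz → dual.
definiteness: -ni → indefinite.
case: -tha → accusative.

class IV, dual, indefinite, accusative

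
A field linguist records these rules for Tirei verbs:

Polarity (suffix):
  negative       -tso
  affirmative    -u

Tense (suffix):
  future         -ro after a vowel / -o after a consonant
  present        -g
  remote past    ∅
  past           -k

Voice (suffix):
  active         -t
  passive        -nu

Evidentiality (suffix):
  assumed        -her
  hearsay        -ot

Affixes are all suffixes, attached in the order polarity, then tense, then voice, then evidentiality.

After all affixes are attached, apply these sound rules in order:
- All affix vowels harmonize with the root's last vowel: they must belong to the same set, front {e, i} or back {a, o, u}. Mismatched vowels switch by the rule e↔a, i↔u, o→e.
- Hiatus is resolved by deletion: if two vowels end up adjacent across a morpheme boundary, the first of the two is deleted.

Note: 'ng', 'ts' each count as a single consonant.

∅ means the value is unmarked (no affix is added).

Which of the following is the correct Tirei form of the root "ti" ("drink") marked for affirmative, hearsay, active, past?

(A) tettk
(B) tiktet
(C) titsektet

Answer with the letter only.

Attach polarity affirmative -u → tiu.
Attach tense past -k → tiuk.
Attach voice active -t → tiukt.
Attach evidentiality hearsay -ot → tiuktot.
Apply vowel harmony: tiuktot → tiiktet.
Apply vowel deletion: tiiktet → tiktet.
So the correct form is tiktet, option (B).
(C) titsektet is wrong: it uses negative instead of affirmative for polarity.
(A) tettk is wrong: it has the affixes in the wrong order.

B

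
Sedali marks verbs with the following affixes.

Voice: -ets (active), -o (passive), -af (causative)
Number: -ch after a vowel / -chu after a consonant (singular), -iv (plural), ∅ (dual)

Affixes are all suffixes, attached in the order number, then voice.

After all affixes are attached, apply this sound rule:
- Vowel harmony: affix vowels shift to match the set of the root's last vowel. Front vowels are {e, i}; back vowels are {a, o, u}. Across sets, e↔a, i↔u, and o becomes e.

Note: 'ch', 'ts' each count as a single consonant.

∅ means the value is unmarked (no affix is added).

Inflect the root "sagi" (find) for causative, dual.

sagief

number = dual: zero marking, form stays sagi.
Attach voice causative -af → sagiaf.
Apply vowel harmony: sagiaf → sagief.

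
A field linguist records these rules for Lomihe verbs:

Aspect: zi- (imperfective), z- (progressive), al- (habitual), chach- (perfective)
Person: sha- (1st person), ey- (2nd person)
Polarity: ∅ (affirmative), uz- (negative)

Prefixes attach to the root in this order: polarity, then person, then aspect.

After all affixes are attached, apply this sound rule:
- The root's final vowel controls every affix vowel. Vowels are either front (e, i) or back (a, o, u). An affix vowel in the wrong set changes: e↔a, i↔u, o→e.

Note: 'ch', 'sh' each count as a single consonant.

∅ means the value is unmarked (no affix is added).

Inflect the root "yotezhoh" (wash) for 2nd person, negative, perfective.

chachayuzyotezhoh

Attach polarity negative uz- → uzyotezhoh.
Attach person 2nd person ey- → eyuzyotezhoh.
Attach aspect perfective chach- → chacheyuzyotezhoh.
Apply vowel harmony: chacheyuzyotezhoh → chachayuzyotezhoh.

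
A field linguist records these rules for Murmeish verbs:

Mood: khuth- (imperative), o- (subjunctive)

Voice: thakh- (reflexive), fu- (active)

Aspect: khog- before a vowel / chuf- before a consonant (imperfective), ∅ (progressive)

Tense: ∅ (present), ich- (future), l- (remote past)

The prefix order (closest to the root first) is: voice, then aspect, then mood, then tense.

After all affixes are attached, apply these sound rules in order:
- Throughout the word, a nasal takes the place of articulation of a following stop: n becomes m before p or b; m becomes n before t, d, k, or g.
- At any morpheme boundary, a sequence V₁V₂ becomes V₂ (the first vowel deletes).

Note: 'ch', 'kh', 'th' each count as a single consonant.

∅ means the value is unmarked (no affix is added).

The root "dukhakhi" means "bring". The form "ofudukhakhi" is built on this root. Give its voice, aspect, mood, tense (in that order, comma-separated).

active, progressive, subjunctive, present

Segment: o-fu-dukhakhi.
voice: fu- → active.
aspect: ∅ → progressive.
mood: o- → subjunctive.
tense: ∅ → present.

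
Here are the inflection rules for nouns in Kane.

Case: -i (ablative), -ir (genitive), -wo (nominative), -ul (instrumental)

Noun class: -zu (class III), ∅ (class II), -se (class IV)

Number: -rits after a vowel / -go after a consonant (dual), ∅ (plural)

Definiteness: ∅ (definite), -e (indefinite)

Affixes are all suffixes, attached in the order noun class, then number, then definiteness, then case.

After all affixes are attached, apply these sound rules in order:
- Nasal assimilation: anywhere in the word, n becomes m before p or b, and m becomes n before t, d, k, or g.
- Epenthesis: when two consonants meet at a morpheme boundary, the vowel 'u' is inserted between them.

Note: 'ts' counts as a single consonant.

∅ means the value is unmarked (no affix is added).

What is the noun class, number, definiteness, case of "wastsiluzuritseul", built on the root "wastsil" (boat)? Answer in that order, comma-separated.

Segment: wastsil-zu-rits-e-ul.
noun class: -zu → class III.
number: -rits/go → dual.
definiteness: -e → indefinite.
case: -ul → instrumental.

class III, dual, indefinite, instrumental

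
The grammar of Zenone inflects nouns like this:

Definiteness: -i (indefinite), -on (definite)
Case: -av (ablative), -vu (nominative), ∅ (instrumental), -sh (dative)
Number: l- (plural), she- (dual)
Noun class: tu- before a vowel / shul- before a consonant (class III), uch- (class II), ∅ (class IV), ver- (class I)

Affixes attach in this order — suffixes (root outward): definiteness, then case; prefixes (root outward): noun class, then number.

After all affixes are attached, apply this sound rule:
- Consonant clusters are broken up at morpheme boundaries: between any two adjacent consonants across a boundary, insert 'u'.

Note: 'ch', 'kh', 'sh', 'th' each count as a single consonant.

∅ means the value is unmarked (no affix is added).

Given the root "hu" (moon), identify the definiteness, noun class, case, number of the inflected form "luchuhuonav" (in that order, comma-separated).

Segment: l-uch-hu-on-av.
definiteness: -on → definite.
noun class: uch- → class II.
case: -av → ablative.
number: l- → plural.

definite, class II, ablative, plural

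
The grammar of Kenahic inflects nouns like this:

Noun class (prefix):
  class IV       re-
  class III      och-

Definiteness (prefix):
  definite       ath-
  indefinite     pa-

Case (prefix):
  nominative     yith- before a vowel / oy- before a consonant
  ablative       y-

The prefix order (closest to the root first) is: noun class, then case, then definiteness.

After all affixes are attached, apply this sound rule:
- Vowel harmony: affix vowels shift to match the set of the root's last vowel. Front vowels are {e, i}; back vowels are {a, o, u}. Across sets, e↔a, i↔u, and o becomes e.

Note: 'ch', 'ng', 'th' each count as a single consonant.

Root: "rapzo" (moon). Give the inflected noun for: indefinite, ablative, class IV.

Attach noun class class IV re- → rerapzo.
Attach case ablative y- → yrerapzo.
Attach definiteness indefinite pa- → payrerapzo.
Apply vowel harmony: payrerapzo → payrarapzo.

payrarapzo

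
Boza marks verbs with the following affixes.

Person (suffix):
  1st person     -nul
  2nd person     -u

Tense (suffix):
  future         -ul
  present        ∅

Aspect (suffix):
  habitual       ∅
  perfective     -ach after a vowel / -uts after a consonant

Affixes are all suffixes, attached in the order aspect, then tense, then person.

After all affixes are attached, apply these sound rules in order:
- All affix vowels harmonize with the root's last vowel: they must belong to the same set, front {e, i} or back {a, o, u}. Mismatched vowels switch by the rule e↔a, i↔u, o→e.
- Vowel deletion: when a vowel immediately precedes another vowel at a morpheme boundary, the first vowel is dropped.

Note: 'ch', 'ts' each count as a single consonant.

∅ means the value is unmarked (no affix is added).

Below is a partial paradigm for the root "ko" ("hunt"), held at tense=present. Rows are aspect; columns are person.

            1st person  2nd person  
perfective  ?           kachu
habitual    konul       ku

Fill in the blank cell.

kachnul

Attach aspect perfective -ach (after vowel 'o') → koach.
tense = present: zero marking, form stays koach.
Attach person 1st person -nul → koachnul.
Vowel harmony: no change.
Apply vowel deletion: koachnul → kachnul.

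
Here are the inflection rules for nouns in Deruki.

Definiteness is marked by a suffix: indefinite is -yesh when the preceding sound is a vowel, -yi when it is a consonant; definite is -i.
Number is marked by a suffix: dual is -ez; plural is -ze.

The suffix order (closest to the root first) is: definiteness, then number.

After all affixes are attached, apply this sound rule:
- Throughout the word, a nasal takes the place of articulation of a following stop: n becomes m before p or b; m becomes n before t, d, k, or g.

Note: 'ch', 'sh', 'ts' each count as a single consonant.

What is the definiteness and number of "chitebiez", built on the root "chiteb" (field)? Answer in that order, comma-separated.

Segment: chiteb-i-ez.
definiteness: -i → definite.
number: -ez → dual.

definite, dual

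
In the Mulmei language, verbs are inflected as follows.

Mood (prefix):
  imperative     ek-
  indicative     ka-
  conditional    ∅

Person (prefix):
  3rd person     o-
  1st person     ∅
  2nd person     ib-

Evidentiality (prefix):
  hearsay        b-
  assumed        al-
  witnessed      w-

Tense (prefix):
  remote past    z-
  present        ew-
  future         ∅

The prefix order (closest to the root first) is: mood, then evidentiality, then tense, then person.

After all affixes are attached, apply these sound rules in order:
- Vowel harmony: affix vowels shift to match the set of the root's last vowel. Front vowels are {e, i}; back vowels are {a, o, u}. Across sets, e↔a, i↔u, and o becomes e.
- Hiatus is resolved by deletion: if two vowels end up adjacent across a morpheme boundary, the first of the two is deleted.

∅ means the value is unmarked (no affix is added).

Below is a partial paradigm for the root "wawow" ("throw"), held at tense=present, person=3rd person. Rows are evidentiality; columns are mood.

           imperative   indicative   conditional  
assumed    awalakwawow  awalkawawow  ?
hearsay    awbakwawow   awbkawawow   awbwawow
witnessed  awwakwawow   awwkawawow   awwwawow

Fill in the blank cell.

awalwawow

mood = conditional: zero marking, form stays wawow.
Attach evidentiality assumed al- → alwawow.
Attach tense present ew- → ewalwawow.
Attach person 3rd person o- → oewalwawow.
Apply vowel harmony: oewalwawow → oawalwawow.
Apply vowel deletion: oawalwawow → awalwawow.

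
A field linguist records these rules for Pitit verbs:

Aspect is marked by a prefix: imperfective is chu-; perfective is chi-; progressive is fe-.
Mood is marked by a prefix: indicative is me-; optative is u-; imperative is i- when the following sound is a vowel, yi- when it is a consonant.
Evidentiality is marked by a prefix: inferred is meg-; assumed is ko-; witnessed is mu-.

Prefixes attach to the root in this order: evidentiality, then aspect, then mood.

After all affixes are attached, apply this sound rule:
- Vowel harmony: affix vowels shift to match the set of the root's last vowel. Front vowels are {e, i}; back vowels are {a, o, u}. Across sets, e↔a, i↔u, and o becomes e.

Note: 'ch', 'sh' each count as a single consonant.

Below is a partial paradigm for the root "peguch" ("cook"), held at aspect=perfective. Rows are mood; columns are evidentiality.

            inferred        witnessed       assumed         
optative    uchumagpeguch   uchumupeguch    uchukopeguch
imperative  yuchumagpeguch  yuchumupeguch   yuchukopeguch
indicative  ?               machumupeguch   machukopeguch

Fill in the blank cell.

machumagpeguch

Attach evidentiality inferred meg- → megpeguch.
Attach aspect perfective chi- → chimegpeguch.
Attach mood indicative me- → mechimegpeguch.
Apply vowel harmony: mechimegpeguch → machumagpeguch.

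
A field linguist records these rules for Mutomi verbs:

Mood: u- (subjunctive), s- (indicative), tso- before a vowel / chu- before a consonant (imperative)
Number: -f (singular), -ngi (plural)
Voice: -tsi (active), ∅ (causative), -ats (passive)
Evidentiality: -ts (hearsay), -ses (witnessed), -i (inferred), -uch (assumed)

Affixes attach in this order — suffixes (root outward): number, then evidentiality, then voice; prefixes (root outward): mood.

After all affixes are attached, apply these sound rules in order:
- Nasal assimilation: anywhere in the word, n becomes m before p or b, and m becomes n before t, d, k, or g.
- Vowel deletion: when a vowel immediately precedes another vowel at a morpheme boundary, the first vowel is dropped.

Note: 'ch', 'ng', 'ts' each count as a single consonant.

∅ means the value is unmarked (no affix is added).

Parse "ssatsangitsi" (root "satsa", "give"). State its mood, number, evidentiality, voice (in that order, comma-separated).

indicative, plural, inferred, active

Segment: s-satsa-ngi-i-tsi.
mood: s- → indicative.
number: -ngi → plural.
evidentiality: -i → inferred.
voice: -tsi → active.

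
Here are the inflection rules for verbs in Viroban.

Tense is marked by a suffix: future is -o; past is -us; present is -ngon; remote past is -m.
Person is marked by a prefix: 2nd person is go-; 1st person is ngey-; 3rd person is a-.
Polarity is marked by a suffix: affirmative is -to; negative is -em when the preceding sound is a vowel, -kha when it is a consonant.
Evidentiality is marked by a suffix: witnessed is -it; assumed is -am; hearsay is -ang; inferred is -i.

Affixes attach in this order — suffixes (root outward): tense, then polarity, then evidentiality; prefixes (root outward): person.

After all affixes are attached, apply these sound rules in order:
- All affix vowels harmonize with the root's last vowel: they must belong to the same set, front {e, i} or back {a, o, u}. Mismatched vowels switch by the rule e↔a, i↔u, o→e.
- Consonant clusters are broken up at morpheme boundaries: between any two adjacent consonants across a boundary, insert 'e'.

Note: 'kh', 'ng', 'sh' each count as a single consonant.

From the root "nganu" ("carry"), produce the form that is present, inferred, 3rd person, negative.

anganungonekhau

Attach tense present -ngon → nganungon.
Attach polarity negative -kha (after consonant 'n') → nganungonkha.
Attach evidentiality inferred -i → nganungonkhai.
Attach person 3rd person a- → anganungonkhai.
Apply vowel harmony: anganungonkhai → anganungonkhau.
Apply epenthesis: anganungonkhau → anganungonekhau.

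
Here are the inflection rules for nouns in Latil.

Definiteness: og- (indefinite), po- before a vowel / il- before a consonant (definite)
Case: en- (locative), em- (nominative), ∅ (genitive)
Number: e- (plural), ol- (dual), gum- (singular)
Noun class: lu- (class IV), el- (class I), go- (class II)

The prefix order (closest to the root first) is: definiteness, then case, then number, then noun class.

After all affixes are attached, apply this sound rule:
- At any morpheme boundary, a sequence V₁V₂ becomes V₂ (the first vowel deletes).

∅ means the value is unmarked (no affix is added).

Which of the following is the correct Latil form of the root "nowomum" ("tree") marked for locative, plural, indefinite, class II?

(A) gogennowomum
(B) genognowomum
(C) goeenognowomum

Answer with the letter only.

Attach definiteness indefinite og- → ognowomum.
Attach case locative en- → enognowomum.
Attach number plural e- → eenognowomum.
Attach noun class class II go- → goeenognowomum.
Apply vowel deletion: goeenognowomum → genognowomum.
So the correct form is genognowomum, option (B).
(A) gogennowomum is wrong: it has the affixes in the wrong order.
(C) goeenognowomum is wrong: it fails to apply the sound rule(s).

B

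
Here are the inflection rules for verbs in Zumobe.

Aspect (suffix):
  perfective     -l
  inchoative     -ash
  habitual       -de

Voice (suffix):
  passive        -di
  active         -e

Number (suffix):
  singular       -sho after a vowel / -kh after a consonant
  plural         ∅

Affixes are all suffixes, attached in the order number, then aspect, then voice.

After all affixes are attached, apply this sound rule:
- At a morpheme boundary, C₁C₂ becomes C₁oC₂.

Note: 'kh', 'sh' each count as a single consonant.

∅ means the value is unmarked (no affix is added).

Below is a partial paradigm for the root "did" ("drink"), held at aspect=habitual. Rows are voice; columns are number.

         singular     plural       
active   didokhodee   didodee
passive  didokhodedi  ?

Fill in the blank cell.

didodedi

number = plural: zero marking, form stays did.
Attach aspect habitual -de → didde.
Attach voice passive -di → diddedi.
Apply epenthesis: diddedi → didodedi.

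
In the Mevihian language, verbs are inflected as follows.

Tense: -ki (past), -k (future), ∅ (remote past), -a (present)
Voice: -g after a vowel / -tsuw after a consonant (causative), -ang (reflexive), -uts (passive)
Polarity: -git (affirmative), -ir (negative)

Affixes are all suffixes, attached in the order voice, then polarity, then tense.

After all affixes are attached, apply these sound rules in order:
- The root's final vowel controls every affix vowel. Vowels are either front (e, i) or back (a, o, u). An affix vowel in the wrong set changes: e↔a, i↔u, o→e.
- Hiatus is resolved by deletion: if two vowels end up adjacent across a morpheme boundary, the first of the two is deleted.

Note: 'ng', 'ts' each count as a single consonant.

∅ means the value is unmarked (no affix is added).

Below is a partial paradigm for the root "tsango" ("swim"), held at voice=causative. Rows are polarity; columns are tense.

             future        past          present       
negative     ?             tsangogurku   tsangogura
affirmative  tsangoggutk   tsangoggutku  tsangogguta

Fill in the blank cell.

tsangogurk

Attach voice causative -g (after vowel 'o') → tsangog.
Attach polarity negative -ir → tsangogir.
Attach tense future -k → tsangogirk.
Apply vowel harmony: tsangogirk → tsangogurk.
Vowel deletion: no change.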